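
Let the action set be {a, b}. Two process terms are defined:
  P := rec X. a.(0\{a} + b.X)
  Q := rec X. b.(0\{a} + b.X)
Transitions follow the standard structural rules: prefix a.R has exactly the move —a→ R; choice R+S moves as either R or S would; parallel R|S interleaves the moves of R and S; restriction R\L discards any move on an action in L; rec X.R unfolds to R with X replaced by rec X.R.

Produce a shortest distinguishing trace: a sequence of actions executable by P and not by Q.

Reachable graph of P (2 states):
  p0 = rec X. a.(0\{a} + b.X) :: --a--▸ p1
  p1 = 0\{a} + b.(rec X. a.(0\{a} + b.X)) :: --b--▸ p0
Reachable graph of Q (2 states):
  q0 = rec X. b.(0\{a} + b.X) :: --b--▸ q1
  q1 = 0\{a} + b.(rec X. b.(0\{a} + b.X)) :: --b--▸ q0
Executing a from P (initial set {p0}):
  step 1 (a): {p1}
  — P admits the full trace.
Executing a from Q (initial set {q0}):
  step 1 (a): ∅ (Q stuck)

a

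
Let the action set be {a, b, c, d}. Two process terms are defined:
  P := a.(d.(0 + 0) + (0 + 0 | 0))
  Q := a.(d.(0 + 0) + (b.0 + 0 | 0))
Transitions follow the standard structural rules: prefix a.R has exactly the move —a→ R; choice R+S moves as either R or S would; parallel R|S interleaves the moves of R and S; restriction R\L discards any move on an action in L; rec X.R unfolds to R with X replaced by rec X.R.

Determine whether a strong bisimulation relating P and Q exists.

NO

Reachable graph of P (3 states):
  m0 = a.(d.(0 + 0) + (0 + 0 | 0)) ⊢ -a-> m1
  m1 = d.(0 + 0) + (0 + 0 | 0) ⊢ -d-> m2
  m2 = 0 + 0 ⊢ ·
Reachable graph of Q (4 states):
  n0 = a.(d.(0 + 0) + (b.0 + 0 | 0)) ⊢ -a-> n1
  n1 = d.(0 + 0) + (b.0 + 0 | 0) ⊢ -b-> n2, -d-> n3
  n2 = 0 ⊢ ·
  n3 = 0 + 0 ⊢ ·
Partition-refinement fixed point:
  B0 = {m0}
  B1 = {m1}
  B2 = {m2, n2, n3}
  B3 = {n0}
  B4 = {n1}
m0 ∈ B0, n0 ∈ B3 → different blocks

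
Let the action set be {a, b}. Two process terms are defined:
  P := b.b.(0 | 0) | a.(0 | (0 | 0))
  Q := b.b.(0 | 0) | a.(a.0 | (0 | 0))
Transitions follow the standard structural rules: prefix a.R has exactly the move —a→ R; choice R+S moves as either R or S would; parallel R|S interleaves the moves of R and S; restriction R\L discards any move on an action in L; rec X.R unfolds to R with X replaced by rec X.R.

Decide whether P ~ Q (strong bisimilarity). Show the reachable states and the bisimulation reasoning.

P's transition system — 6 states:
  p0 = b.b.(0 | 0) | a.(0 | (0 | 0)) → ··a··> p1, ··b··> p2
  p1 = b.b.(0 | 0) | (0 | (0 | 0)) → ··b··> p3
  p2 = b.(0 | 0) | a.(0 | (0 | 0)) → ··a··> p3, ··b··> p4
  p3 = b.(0 | 0) | (0 | (0 | 0)) → ··b··> p5
  p4 = 0 | 0 | a.(0 | (0 | 0)) → ··a··> p5
  p5 = 0 | 0 | (0 | (0 | 0)) → ∅
Q's transition system — 9 states:
  q0 = b.b.(0 | 0) | a.(a.0 | (0 | 0)) → ··a··> q1, ··b··> q2
  q1 = b.b.(0 | 0) | (a.0 | (0 | 0)) → ··a··> q3, ··b··> q4
  q2 = b.(0 | 0) | a.(a.0 | (0 | 0)) → ··a··> q4, ··b··> q5
  q3 = b.b.(0 | 0) | (0 | (0 | 0)) → ··b··> q6
  q4 = b.(0 | 0) | (a.0 | (0 | 0)) → ··a··> q6, ··b··> q7
  q5 = 0 | 0 | a.(a.0 | (0 | 0)) → ··a··> q7
  q6 = b.(0 | 0) | (0 | (0 | 0)) → ··b··> q8
  q7 = 0 | 0 | (a.0 | (0 | 0)) → ··a··> q8
  q8 = 0 | 0 | (0 | (0 | 0)) → ∅
Partition-refinement fixed point:
  B0 = {p0, q1}
  B1 = {p2, q4}
  B2 = {p3, q6}
  B3 = {p5, q8}
  B4 = {p4, q7}
  B5 = {p1, q3}
  B6 = {q0}
  B7 = {q2}
  B8 = {q5}
p0 ∈ B0, q0 ∈ B6 → different blocks

not bisimilar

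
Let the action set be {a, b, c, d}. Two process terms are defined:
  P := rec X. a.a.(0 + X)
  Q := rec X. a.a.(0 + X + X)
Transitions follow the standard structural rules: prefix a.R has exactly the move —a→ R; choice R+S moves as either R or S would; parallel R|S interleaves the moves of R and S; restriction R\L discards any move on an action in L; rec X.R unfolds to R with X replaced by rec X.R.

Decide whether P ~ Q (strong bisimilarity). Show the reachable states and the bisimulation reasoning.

P ~ Q

LTS(P): 3 reachable states
  s0 = rec X. a.a.(0 + X) :: =a=> s1
  s1 = a.(0 + (rec X. a.a.(0 + X))) :: =a=> s2
  s2 = 0 + (rec X. a.a.(0 + X)) :: =a=> s1
LTS(Q): 3 reachable states
  t0 = rec X. a.a.(0 + X + X) :: =a=> t1
  t1 = a.(0 + (rec X. a.a.(0 + X + X)) + (rec X. a.a.(0 + X + X))) :: =a=> t2
  t2 = 0 + (rec X. a.a.(0 + X + X)) + (rec X. a.a.(0 + X + X)) :: =a=> t1
Bisimilarity quotient blocks:
  B0 = {s0, s1, s2, t0, t1, t2}
s0 ∈ B0, t0 ∈ B0 → same block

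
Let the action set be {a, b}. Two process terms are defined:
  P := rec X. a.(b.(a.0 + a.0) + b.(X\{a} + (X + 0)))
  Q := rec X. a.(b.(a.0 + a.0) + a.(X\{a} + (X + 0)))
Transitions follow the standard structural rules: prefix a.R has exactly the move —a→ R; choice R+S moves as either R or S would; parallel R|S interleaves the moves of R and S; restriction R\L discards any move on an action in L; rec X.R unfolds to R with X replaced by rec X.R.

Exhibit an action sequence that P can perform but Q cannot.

LTS(P): 5 reachable states
  m0 = rec X. a.(b.(a.0 + a.0) + b.(X\{a} + (X + 0))) has moves -a-> m1
  m1 = b.(a.0 + a.0) + b.((rec X. a.(b.(a.0 + a.0) + b.(X\{a} + (X + 0))))\{a} + ((rec X. a.(b.(a.0 + a.0) + b.(X\{a} + (X + 0)))) + 0)) has moves -b-> m2, -b-> m3
  m2 = (rec X. a.(b.(a.0 + a.0) + b.(X\{a} + (X + 0))))\{a} + ((rec X. a.(b.(a.0 + a.0) + b.(X\{a} + (X + 0)))) + 0) has moves -a-> m1
  m3 = a.0 + a.0 has moves -a-> m4
  m4 = 0 has moves stopped
LTS(Q): 5 reachable states
  n0 = rec X. a.(b.(a.0 + a.0) + a.(X\{a} + (X + 0))) has moves -a-> n1
  n1 = b.(a.0 + a.0) + a.((rec X. a.(b.(a.0 + a.0) + a.(X\{a} + (X + 0))))\{a} + ((rec X. a.(b.(a.0 + a.0) + a.(X\{a} + (X + 0)))) + 0)) has moves -a-> n2, -b-> n3
  n2 = (rec X. a.(b.(a.0 + a.0) + a.(X\{a} + (X + 0))))\{a} + ((rec X. a.(b.(a.0 + a.0) + a.(X\{a} + (X + 0)))) + 0) has moves -a-> n1
  n3 = a.0 + a.0 has moves -a-> n4
  n4 = 0 has moves stopped
Executing abab from P (initial set {m0}):
  step 1 (a): {m1}
  step 2 (b): {m2, m3}
  step 3 (a): {m1, m4}
  step 4 (b): {m2, m3}
  P completes σ.
Executing abab from Q (initial set {n0}):
  step 1 (a): {n1}
  step 2 (b): {n3}
  step 3 (a): {n4}
  step 4 (b): no successor for Q

abab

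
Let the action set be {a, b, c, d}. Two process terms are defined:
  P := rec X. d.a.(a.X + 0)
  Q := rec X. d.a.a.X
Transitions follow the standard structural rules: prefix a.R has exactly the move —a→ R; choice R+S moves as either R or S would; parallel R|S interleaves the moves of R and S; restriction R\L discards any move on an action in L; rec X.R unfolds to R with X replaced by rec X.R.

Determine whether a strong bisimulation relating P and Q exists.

bisimilar

Reachable graph of P (3 states):
  m0 = rec X. d.a.(a.X + 0) :: --d--▸ m1
  m1 = a.(a.(rec X. d.a.(a.X + 0)) + 0) :: --a--▸ m2
  m2 = a.(rec X. d.a.(a.X + 0)) + 0 :: --a--▸ m0
Reachable graph of Q (3 states):
  n0 = rec X. d.a.a.X :: --d--▸ n1
  n1 = a.a.(rec X. d.a.a.X) :: --a--▸ n2
  n2 = a.(rec X. d.a.a.X) :: --a--▸ n0
Bisimilarity quotient blocks:
  B0 = {m0, n0}
  B1 = {m1, n1}
  B2 = {m2, n2}
m0 ∈ B0, n0 ∈ B0 → same block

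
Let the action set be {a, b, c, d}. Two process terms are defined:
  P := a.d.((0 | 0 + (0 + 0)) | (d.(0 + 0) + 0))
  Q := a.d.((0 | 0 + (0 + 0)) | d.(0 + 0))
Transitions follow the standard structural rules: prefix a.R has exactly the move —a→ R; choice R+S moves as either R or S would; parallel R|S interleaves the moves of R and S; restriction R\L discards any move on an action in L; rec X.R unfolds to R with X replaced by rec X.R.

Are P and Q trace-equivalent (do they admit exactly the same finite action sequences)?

P's transition system — 4 states:
  m0 = a.d.((0 | 0 + (0 + 0)) | (d.(0 + 0) + 0)) | -a-> m1
  m1 = d.((0 | 0 + (0 + 0)) | (d.(0 + 0) + 0)) | -d-> m2
  m2 = (0 | 0 + (0 + 0)) | (d.(0 + 0) + 0) | -d-> m3
  m3 = (0 | 0 + (0 + 0)) | (0 + 0) | deadlocked
Q's transition system — 4 states:
  n0 = a.d.((0 | 0 + (0 + 0)) | d.(0 + 0)) | -a-> n1
  n1 = d.((0 | 0 + (0 + 0)) | d.(0 + 0)) | -d-> n2
  n2 = (0 | 0 + (0 + 0)) | d.(0 + 0) | -d-> n3
  n3 = (0 | 0 + (0 + 0)) | (0 + 0) | deadlocked
Bisimilarity quotient blocks:
  B0 = {m0, n0}
  B1 = {m1, n1}
  B2 = {m2, n2}
  B3 = {m3, n3}
m0 ∈ B0, n0 ∈ B0 → same block
Bisimilar ⇒ trace-equivalent.

trace-equivalent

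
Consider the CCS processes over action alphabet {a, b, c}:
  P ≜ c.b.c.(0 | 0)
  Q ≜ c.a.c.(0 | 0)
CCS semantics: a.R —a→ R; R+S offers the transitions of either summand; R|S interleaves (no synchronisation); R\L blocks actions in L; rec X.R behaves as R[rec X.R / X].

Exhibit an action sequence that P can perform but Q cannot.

Reachable graph of P (4 states):
  u0 = c.b.c.(0 | 0) → ··c··> u1
  u1 = b.c.(0 | 0) → ··b··> u2
  u2 = c.(0 | 0) → ··c··> u3
  u3 = 0 | 0 → ∅
Reachable graph of Q (4 states):
  v0 = c.a.c.(0 | 0) → ··c··> v1
  v1 = a.c.(0 | 0) → ··a··> v2
  v2 = c.(0 | 0) → ··c··> v3
  v3 = 0 | 0 → ∅
Trace ⟨cb⟩ through P, begin at {u0}:
  [1] c ⇒ {u1}
  [2] b ⇒ {u2}
  — P admits the full trace.
Trace ⟨cb⟩ through Q, begin at {v0}:
  [1] c ⇒ {v1}
  [2] b ⇒ ∅  — Q cannot continue

cb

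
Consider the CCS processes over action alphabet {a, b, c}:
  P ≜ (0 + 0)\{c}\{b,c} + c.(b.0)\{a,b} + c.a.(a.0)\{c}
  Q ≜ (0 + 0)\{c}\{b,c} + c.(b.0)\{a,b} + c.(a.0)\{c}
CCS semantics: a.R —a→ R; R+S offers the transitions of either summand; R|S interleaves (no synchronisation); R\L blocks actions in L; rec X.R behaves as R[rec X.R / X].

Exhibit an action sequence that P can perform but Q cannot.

caa

LTS(P): 5 reachable states
  p0 = (0 + 0)\{c}\{b,c} + c.(b.0)\{a,b} + c.a.(a.0)\{c} | =c=> p1, =c=> p2
  p1 = (b.0)\{a,b} | (no moves)
  p2 = a.(a.0)\{c} | =a=> p3
  p3 = (a.0)\{c} | =a=> p4
  p4 = 0\{c} | (no moves)
LTS(Q): 4 reachable states
  q0 = (0 + 0)\{c}\{b,c} + c.(b.0)\{a,b} + c.(a.0)\{c} | =c=> q1, =c=> q2
  q1 = (a.0)\{c} | =a=> q3
  q2 = (b.0)\{a,b} | (no moves)
  q3 = 0\{c} | (no moves)
Run σ = ⟨caa⟩ on P: start {p0}
  after c @ step 1: {p1, p2}
  after a @ step 2: {p3}
  after a @ step 3: {p4}
  ✓ P
Run σ = ⟨caa⟩ on Q: start {q0}
  after c @ step 1: {q1, q2}
  after a @ step 2: {q3}
  after a @ step 3: ∅ (Q stuck)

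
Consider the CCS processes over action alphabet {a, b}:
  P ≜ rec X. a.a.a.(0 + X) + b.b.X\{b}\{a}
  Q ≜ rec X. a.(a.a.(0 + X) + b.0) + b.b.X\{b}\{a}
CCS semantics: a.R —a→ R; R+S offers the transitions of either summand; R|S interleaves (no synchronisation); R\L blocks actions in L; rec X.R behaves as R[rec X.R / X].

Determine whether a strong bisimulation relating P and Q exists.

Reachable graph of P (6 states):
  m0 = rec X. a.a.a.(0 + X) + b.b.X\{b}\{a} | ··a··> m1, ··b··> m2
  m1 = a.a.(0 + (rec X. a.a.a.(0 + X) + b.b.X\{b}\{a})) | ··a··> m3
  m2 = b.(rec X. a.a.a.(0 + X) + b.b.X\{b}\{a})\{b}\{a} | ··b··> m4
  m3 = a.(0 + (rec X. a.a.a.(0 + X) + b.b.X\{b}\{a})) | ··a··> m5
  m4 = (rec X. a.a.a.(0 + X) + b.b.X\{b}\{a})\{b}\{a} | ·
  m5 = 0 + (rec X. a.a.a.(0 + X) + b.b.X\{b}\{a}) | ··a··> m1, ··b··> m2
Reachable graph of Q (7 states):
  n0 = rec X. a.(a.a.(0 + X) + b.0) + b.b.X\{b}\{a} | ··a··> n1, ··b··> n2
  n1 = a.a.(0 + (rec X. a.(a.a.(0 + X) + b.0) + b.b.X\{b}\{a})) + b.0 | ··a··> n3, ··b··> n4
  n2 = b.(rec X. a.(a.a.(0 + X) + b.0) + b.b.X\{b}\{a})\{b}\{a} | ··b··> n5
  n3 = a.(0 + (rec X. a.(a.a.(0 + X) + b.0) + b.b.X\{b}\{a})) | ··a··> n6
  n4 = 0 | ·
  n5 = (rec X. a.(a.a.(0 + X) + b.0) + b.b.X\{b}\{a})\{b}\{a} | ·
  n6 = 0 + (rec X. a.(a.a.(0 + X) + b.0) + b.b.X\{b}\{a}) | ··a··> n1, ··b··> n2
Partition-refinement fixed point:
  B0 = {m0, m5}
  B1 = {m1}
  B2 = {m3}
  B3 = {m2, n2}
  B4 = {m4, n4, n5}
  B5 = {n0, n6}
  B6 = {n1}
  B7 = {n3}
m0 ∈ B0, n0 ∈ B5 → different blocks

not bisimilar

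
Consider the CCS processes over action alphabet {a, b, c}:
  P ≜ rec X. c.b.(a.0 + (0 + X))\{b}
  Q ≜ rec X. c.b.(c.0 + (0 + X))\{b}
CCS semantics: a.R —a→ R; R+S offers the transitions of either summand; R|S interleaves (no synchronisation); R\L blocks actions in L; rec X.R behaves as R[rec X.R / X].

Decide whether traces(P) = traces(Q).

P's transition system — 5 states:
  s0 = rec X. c.b.(a.0 + (0 + X))\{b} | ··c··> s1
  s1 = b.(a.0 + (0 + (rec X. c.b.(a.0 + (0 + X))\{b})))\{b} | ··b··> s2
  s2 = (a.0 + (0 + (rec X. c.b.(a.0 + (0 + X))\{b})))\{b} | ··a··> s3, ··c··> s4
  s3 = 0\{b} | ·
  s4 = (b.(a.0 + (0 + (rec X. c.b.(a.0 + (0 + X))\{b})))\{b})\{b} | ·
Q's transition system — 5 states:
  t0 = rec X. c.b.(c.0 + (0 + X))\{b} | ··c··> t1
  t1 = b.(c.0 + (0 + (rec X. c.b.(c.0 + (0 + X))\{b})))\{b} | ··b··> t2
  t2 = (c.0 + (0 + (rec X. c.b.(c.0 + (0 + X))\{b})))\{b} | ··c··> t3, ··c··> t4
  t3 = (b.(c.0 + (0 + (rec X. c.b.(c.0 + (0 + X))\{b})))\{b})\{b} | ·
  t4 = 0\{b} | ·
Trace ⟨cba⟩ through P, begin at {s0}:
  step 1 (c): {s1}
  step 2 (b): {s2}
  step 3 (a): {s3}
  — P admits the full trace.
Trace ⟨cba⟩ through Q, begin at {t0}:
  step 1 (c): {t1}
  step 2 (b): {t2}
  step 3 (a): ∅  — Q cannot continue

traces(P) ≠ traces(Q) — witness ⟨cba⟩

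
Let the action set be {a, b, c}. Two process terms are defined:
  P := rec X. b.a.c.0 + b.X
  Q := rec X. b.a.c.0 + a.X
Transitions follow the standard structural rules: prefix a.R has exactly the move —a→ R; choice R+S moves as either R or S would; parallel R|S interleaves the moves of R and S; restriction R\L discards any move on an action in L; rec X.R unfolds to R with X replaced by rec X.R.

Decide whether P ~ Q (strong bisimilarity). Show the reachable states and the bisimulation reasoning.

NO

LTS(P): 4 reachable states
  p0 = rec X. b.a.c.0 + b.X | ··b··> p0, ··b··> p1
  p1 = a.c.0 | ··a··> p2
  p2 = c.0 | ··c··> p3
  p3 = 0 | ∅
LTS(Q): 4 reachable states
  q0 = rec X. b.a.c.0 + a.X | ··a··> q0, ··b··> q1
  q1 = a.c.0 | ··a··> q2
  q2 = c.0 | ··c··> q3
  q3 = 0 | ∅
Partition-refinement fixed point:
  B0 = {p0}
  B1 = {p1, q1}
  B2 = {p2, q2}
  B3 = {p3, q3}
  B4 = {q0}
p0 ∈ B0, q0 ∈ B4 → different blocks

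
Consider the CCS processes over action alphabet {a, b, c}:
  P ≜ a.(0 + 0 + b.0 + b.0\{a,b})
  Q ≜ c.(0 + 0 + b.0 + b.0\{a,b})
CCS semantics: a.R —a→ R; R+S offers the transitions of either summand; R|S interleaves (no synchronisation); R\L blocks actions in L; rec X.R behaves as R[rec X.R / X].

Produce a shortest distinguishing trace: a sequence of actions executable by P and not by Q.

a

P's transition system — 4 states:
  m0 = a.(0 + 0 + b.0 + b.0\{a,b}) ⊢ =a=> m1
  m1 = 0 + 0 + b.0 + b.0\{a,b} ⊢ =b=> m2, =b=> m3
  m2 = 0 ⊢ (no moves)
  m3 = 0\{a,b} ⊢ (no moves)
Q's transition system — 4 states:
  n0 = c.(0 + 0 + b.0 + b.0\{a,b}) ⊢ =c=> n1
  n1 = 0 + 0 + b.0 + b.0\{a,b} ⊢ =b=> n2, =b=> n3
  n2 = 0 ⊢ (no moves)
  n3 = 0\{a,b} ⊢ (no moves)
Executing a from P (initial set {m0}):
  step 1 (a): {m1}
  P completes σ.
Executing a from Q (initial set {n0}):
  step 1 (a): no successor for Q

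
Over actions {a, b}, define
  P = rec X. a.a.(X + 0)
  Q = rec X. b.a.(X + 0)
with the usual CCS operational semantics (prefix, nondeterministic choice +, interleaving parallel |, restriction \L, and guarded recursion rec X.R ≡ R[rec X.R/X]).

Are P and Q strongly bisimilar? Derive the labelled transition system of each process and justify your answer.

P ≁ Q

P's transition system — 3 states:
  m0 = rec X. a.a.(X + 0) :: -a-> m1
  m1 = a.((rec X. a.a.(X + 0)) + 0) :: -a-> m2
  m2 = (rec X. a.a.(X + 0)) + 0 :: -a-> m1
Q's transition system — 3 states:
  n0 = rec X. b.a.(X + 0) :: -b-> n1
  n1 = a.((rec X. b.a.(X + 0)) + 0) :: -a-> n2
  n2 = (rec X. b.a.(X + 0)) + 0 :: -b-> n1
Partition-refinement fixed point:
  B0 = {m0, m1, m2}
  B1 = {n0, n2}
  B2 = {n1}
m0 ∈ B0, n0 ∈ B1 → different blocks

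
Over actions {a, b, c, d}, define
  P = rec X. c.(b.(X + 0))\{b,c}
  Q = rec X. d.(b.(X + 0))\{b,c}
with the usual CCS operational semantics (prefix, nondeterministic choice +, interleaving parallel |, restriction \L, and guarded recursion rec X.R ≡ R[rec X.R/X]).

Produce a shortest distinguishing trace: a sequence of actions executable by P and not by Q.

P's transition system — 2 states:
  u0 = rec X. c.(b.(X + 0))\{b,c} | --c--▸ u1
  u1 = (b.((rec X. c.(b.(X + 0))\{b,c}) + 0))\{b,c} | deadlocked
Q's transition system — 2 states:
  v0 = rec X. d.(b.(X + 0))\{b,c} | --d--▸ v1
  v1 = (b.((rec X. d.(b.(X + 0))\{b,c}) + 0))\{b,c} | deadlocked
Executing c from P (initial set {u0}):
  after c @ step 1: {u1}
  ✓ P
Executing c from Q (initial set {v0}):
  after c @ step 1: ∅  — Q cannot continue

c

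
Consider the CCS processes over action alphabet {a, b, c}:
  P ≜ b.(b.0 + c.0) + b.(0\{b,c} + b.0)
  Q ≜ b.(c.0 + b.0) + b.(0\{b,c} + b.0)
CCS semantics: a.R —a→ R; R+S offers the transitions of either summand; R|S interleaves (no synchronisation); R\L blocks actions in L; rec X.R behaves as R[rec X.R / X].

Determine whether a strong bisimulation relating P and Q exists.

bisimilar

Reachable graph of P (4 states):
  s0 = b.(b.0 + c.0) + b.(0\{b,c} + b.0) :: =b=> s1, =b=> s2
  s1 = 0\{b,c} + b.0 :: =b=> s3
  s2 = b.0 + c.0 :: =b=> s3, =c=> s3
  s3 = 0 :: stopped
Reachable graph of Q (4 states):
  t0 = b.(c.0 + b.0) + b.(0\{b,c} + b.0) :: =b=> t1, =b=> t2
  t1 = 0\{b,c} + b.0 :: =b=> t3
  t2 = c.0 + b.0 :: =b=> t3, =c=> t3
  t3 = 0 :: stopped
Bisimilarity quotient blocks:
  B0 = {s0, t0}
  B1 = {s1, t1}
  B2 = {s3, t3}
  B3 = {s2, t2}
s0 ∈ B0, t0 ∈ B0 → same block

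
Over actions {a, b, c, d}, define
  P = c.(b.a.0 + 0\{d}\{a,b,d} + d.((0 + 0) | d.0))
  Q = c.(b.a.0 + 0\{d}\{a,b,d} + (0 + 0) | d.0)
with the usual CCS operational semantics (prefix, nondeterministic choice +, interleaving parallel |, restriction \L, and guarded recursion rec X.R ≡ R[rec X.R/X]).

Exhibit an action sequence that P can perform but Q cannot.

P's transition system — 6 states:
  s0 = c.(b.a.0 + 0\{d}\{a,b,d} + d.((0 + 0) | d.0)) has moves —c→ s1
  s1 = b.a.0 + 0\{d}\{a,b,d} + d.((0 + 0) | d.0) has moves —b→ s2, —d→ s3
  s2 = a.0 has moves —a→ s4
  s3 = (0 + 0) | d.0 has moves —d→ s5
  s4 = 0 has moves (no moves)
  s5 = (0 + 0) | 0 has moves (no moves)
Q's transition system — 5 states:
  t0 = c.(b.a.0 + 0\{d}\{a,b,d} + (0 + 0) | d.0) has moves —c→ t1
  t1 = b.a.0 + 0\{d}\{a,b,d} + (0 + 0) | d.0 has moves —b→ t2, —d→ t3
  t2 = a.0 has moves —a→ t4
  t3 = (0 + 0) | 0 has moves (no moves)
  t4 = 0 has moves (no moves)
Executing cdd from P (initial set {s0}):
  after c @ step 1: {s1}
  after d @ step 2: {s3}
  after d @ step 3: {s5}
  ✓ P
Executing cdd from Q (initial set {t0}):
  after c @ step 1: {t1}
  after d @ step 2: {t3}
  after d @ step 3: ∅ (Q stuck)

cdd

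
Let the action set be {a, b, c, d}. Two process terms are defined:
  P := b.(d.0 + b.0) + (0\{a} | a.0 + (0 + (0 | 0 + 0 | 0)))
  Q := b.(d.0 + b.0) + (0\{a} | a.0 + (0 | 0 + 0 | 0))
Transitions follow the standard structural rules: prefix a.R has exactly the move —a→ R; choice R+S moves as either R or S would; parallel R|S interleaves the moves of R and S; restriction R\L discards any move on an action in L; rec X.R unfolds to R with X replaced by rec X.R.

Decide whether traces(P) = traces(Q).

Reachable graph of P (4 states):
  u0 = b.(d.0 + b.0) + (0\{a} | a.0 + (0 + (0 | 0 + 0 | 0))) ⊢ =a=> u1, =b=> u2
  u1 = 0\{a} | 0 ⊢ ·
  u2 = d.0 + b.0 ⊢ =b=> u3, =d=> u3
  u3 = 0 ⊢ ·
Reachable graph of Q (4 states):
  v0 = b.(d.0 + b.0) + (0\{a} | a.0 + (0 | 0 + 0 | 0)) ⊢ =a=> v1, =b=> v2
  v1 = 0\{a} | 0 ⊢ ·
  v2 = d.0 + b.0 ⊢ =b=> v3, =d=> v3
  v3 = 0 ⊢ ·
Partition-refinement fixed point:
  B0 = {u0, v0}
  B1 = {u2, v2}
  B2 = {u1, u3, v1, v3}
u0 ∈ B0, v0 ∈ B0 → same block
Bisimilar ⇒ trace-equivalent.

traces(P) = traces(Q)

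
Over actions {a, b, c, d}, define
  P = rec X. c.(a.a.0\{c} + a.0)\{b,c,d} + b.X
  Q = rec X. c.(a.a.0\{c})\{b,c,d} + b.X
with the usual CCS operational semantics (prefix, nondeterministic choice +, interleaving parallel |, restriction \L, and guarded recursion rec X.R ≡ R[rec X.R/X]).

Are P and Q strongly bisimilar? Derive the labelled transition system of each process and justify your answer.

Reachable graph of P (5 states):
  m0 = rec X. c.(a.a.0\{c} + a.0)\{b,c,d} + b.X ⊢ ··b··> m0, ··c··> m1
  m1 = (a.a.0\{c} + a.0)\{b,c,d} ⊢ ··a··> m2, ··a··> m3
  m2 = (a.0\{c})\{b,c,d} ⊢ ··a··> m4
  m3 = 0\{b,c,d} ⊢ (no moves)
  m4 = 0\{c}\{b,c,d} ⊢ (no moves)
Reachable graph of Q (4 states):
  n0 = rec X. c.(a.a.0\{c})\{b,c,d} + b.X ⊢ ··b··> n0, ··c··> n1
  n1 = (a.a.0\{c})\{b,c,d} ⊢ ··a··> n2
  n2 = (a.0\{c})\{b,c,d} ⊢ ··a··> n3
  n3 = 0\{c}\{b,c,d} ⊢ (no moves)
Bisimilarity quotient blocks:
  B0 = {m0}
  B1 = {m1}
  B2 = {m2, n2}
  B3 = {m3, m4, n3}
  B4 = {n0}
  B5 = {n1}
m0 ∈ B0, n0 ∈ B4 → different blocks

NO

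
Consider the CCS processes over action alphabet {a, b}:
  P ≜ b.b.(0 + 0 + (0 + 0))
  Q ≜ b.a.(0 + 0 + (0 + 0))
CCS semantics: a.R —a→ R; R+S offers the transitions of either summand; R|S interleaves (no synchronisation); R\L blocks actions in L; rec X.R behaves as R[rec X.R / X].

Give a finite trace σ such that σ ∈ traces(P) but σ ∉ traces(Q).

Reachable graph of P (3 states):
  s0 = b.b.(0 + 0 + (0 + 0)) → -b-> s1
  s1 = b.(0 + 0 + (0 + 0)) → -b-> s2
  s2 = 0 + 0 + (0 + 0) → (no moves)
Reachable graph of Q (3 states):
  t0 = b.a.(0 + 0 + (0 + 0)) → -b-> t1
  t1 = a.(0 + 0 + (0 + 0)) → -a-> t2
  t2 = 0 + 0 + (0 + 0) → (no moves)
Executing bb from P (initial set {s0}):
  after b @ step 1: {s1}
  after b @ step 2: {s2}
  P completes σ.
Executing bb from Q (initial set {t0}):
  after b @ step 1: {t1}
  after b @ step 2: no successor for Q

bb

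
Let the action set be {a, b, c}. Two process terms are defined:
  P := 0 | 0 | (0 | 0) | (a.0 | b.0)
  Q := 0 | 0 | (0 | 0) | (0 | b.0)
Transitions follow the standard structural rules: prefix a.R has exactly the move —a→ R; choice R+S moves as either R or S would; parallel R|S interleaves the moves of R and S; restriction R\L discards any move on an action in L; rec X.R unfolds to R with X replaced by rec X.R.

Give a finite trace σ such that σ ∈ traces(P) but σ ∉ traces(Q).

Reachable graph of P (4 states):
  s0 = 0 | 0 | (0 | 0) | (a.0 | b.0) ⊢ -a-> s1, -b-> s2
  s1 = 0 | 0 | (0 | 0) | (0 | b.0) ⊢ -b-> s3
  s2 = 0 | 0 | (0 | 0) | (a.0 | 0) ⊢ -a-> s3
  s3 = 0 | 0 | (0 | 0) | (0 | 0) ⊢ ∅
Reachable graph of Q (2 states):
  t0 = 0 | 0 | (0 | 0) | (0 | b.0) ⊢ -b-> t1
  t1 = 0 | 0 | (0 | 0) | (0 | 0) ⊢ ∅
Run σ = ⟨a⟩ on P: start {s0}
  [1] a ⇒ {s1}
  P completes σ.
Run σ = ⟨a⟩ on Q: start {t0}
  [1] a ⇒ ∅  — Q cannot continue

a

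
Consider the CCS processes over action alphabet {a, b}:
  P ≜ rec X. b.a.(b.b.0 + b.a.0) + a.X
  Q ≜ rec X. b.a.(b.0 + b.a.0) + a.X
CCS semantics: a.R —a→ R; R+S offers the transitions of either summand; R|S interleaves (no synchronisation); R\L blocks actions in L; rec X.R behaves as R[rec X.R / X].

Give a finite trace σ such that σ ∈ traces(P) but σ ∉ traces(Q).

babb

Reachable graph of P (6 states):
  p0 = rec X. b.a.(b.b.0 + b.a.0) + a.X | =a=> p0, =b=> p1
  p1 = a.(b.b.0 + b.a.0) | =a=> p2
  p2 = b.b.0 + b.a.0 | =b=> p3, =b=> p4
  p3 = a.0 | =a=> p5
  p4 = b.0 | =b=> p5
  p5 = 0 | (no moves)
Reachable graph of Q (5 states):
  q0 = rec X. b.a.(b.0 + b.a.0) + a.X | =a=> q0, =b=> q1
  q1 = a.(b.0 + b.a.0) | =a=> q2
  q2 = b.0 + b.a.0 | =b=> q3, =b=> q4
  q3 = 0 | (no moves)
  q4 = a.0 | =a=> q3
Trace ⟨babb⟩ through P, begin at {p0}:
  [1] b ⇒ {p1}
  [2] a ⇒ {p2}
  [3] b ⇒ {p3, p4}
  [4] b ⇒ {p5}
  ✓ P
Trace ⟨babb⟩ through Q, begin at {q0}:
  [1] b ⇒ {q1}
  [2] a ⇒ {q2}
  [3] b ⇒ {q3, q4}
  [4] b ⇒ no successor for Q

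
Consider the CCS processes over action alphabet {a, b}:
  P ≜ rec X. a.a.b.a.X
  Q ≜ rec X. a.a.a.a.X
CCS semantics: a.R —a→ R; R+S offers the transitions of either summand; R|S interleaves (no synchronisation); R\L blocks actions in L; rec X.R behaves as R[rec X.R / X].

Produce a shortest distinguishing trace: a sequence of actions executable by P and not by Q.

Reachable graph of P (4 states):
  u0 = rec X. a.a.b.a.X | =a=> u1
  u1 = a.b.a.(rec X. a.a.b.a.X) | =a=> u2
  u2 = b.a.(rec X. a.a.b.a.X) | =b=> u3
  u3 = a.(rec X. a.a.b.a.X) | =a=> u0
Reachable graph of Q (4 states):
  v0 = rec X. a.a.a.a.X | =a=> v1
  v1 = a.a.a.(rec X. a.a.a.a.X) | =a=> v2
  v2 = a.a.(rec X. a.a.a.a.X) | =a=> v3
  v3 = a.(rec X. a.a.a.a.X) | =a=> v0
Trace ⟨aab⟩ through P, begin at {u0}:
  after a @ step 1: {u1}
  after a @ step 2: {u2}
  after b @ step 3: {u3}
  — P admits the full trace.
Trace ⟨aab⟩ through Q, begin at {v0}:
  after a @ step 1: {v1}
  after a @ step 2: {v2}
  after b @ step 3: no successor for Q

aab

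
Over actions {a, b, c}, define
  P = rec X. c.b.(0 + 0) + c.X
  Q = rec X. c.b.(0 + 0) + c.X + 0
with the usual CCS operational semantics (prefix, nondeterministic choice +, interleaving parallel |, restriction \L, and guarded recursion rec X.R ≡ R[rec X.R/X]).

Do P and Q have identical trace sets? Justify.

YES

P's transition system — 3 states:
  m0 = rec X. c.b.(0 + 0) + c.X → ··c··> m0, ··c··> m1
  m1 = b.(0 + 0) → ··b··> m2
  m2 = 0 + 0 → (no moves)
Q's transition system — 3 states:
  n0 = rec X. c.b.(0 + 0) + c.X + 0 → ··c··> n0, ··c··> n1
  n1 = b.(0 + 0) → ··b··> n2
  n2 = 0 + 0 → (no moves)
Coarsest stable partition (strong bisimilarity classes):
  B0 = {m0, n0}
  B1 = {m1, n1}
  B2 = {m2, n2}
m0 ∈ B0, n0 ∈ B0 → same block
Bisimilar ⇒ trace-equivalent.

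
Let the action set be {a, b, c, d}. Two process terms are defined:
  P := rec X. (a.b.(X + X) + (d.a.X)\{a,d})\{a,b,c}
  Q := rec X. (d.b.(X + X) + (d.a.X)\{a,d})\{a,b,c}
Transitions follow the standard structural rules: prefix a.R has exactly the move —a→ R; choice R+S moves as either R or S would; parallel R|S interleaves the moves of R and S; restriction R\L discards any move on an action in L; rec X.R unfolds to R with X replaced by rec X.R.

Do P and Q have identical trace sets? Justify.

P's transition system — 1 states:
  u0 = rec X. (a.b.(X + X) + (d.a.X)\{a,d})\{a,b,c} ⊢ (no moves)
Q's transition system — 2 states:
  v0 = rec X. (d.b.(X + X) + (d.a.X)\{a,d})\{a,b,c} ⊢ =d=> v1
  v1 = (b.((rec X. (d.b.(X + X) + (d.a.X)\{a,d})\{a,b,c}) + (rec X. (d.b.(X + X) + (d.a.X)\{a,d})\{a,b,c})))\{a,b,c} ⊢ (no moves)
Run σ = ⟨d⟩ on Q: start {v0}
  step 1 (d): {v1}
  Q completes σ.
Run σ = ⟨d⟩ on P: start {u0}
  step 1 (d): ∅  — P cannot continue

trace-distinct — witness ⟨d⟩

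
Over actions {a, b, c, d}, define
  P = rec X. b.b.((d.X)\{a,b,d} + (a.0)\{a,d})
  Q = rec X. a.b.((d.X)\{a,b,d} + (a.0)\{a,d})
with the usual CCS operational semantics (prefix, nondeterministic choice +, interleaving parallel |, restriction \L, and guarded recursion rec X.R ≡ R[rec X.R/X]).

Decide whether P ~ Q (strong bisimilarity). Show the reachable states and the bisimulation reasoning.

Reachable graph of P (3 states):
  m0 = rec X. b.b.((d.X)\{a,b,d} + (a.0)\{a,d}) | ··b··> m1
  m1 = b.((d.(rec X. b.b.((d.X)\{a,b,d} + (a.0)\{a,d})))\{a,b,d} + (a.0)\{a,d}) | ··b··> m2
  m2 = (d.(rec X. b.b.((d.X)\{a,b,d} + (a.0)\{a,d})))\{a,b,d} + (a.0)\{a,d} | ·
Reachable graph of Q (3 states):
  n0 = rec X. a.b.((d.X)\{a,b,d} + (a.0)\{a,d}) | ··a··> n1
  n1 = b.((d.(rec X. a.b.((d.X)\{a,b,d} + (a.0)\{a,d})))\{a,b,d} + (a.0)\{a,d}) | ··b··> n2
  n2 = (d.(rec X. a.b.((d.X)\{a,b,d} + (a.0)\{a,d})))\{a,b,d} + (a.0)\{a,d} | ·
Partition-refinement fixed point:
  B0 = {m0}
  B1 = {m1, n1}
  B2 = {m2, n2}
  B3 = {n0}
m0 ∈ B0, n0 ∈ B3 → different blocks

not bisimilar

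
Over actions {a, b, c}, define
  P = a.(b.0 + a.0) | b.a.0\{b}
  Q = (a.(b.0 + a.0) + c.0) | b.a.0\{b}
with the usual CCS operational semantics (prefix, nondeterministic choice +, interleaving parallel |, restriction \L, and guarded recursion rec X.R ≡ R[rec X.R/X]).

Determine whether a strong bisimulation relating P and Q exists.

Reachable graph of P (9 states):
  p0 = a.(b.0 + a.0) | b.a.0\{b} ⊢ ··a··> p1, ··b··> p2
  p1 = (b.0 + a.0) | b.a.0\{b} ⊢ ··a··> p3, ··b··> p3, ··b··> p4
  p2 = a.(b.0 + a.0) | a.0\{b} ⊢ ··a··> p4, ··a··> p5
  p3 = 0 | b.a.0\{b} ⊢ ··b··> p6
  p4 = (b.0 + a.0) | a.0\{b} ⊢ ··a··> p6, ··a··> p7, ··b··> p6
  p5 = a.(b.0 + a.0) | 0\{b} ⊢ ··a··> p7
  p6 = 0 | a.0\{b} ⊢ ··a··> p8
  p7 = (b.0 + a.0) | 0\{b} ⊢ ··a··> p8, ··b··> p8
  p8 = 0 | 0\{b} ⊢ deadlocked
Reachable graph of Q (9 states):
  q0 = (a.(b.0 + a.0) + c.0) | b.a.0\{b} ⊢ ··a··> q1, ··b··> q2, ··c··> q3
  q1 = (b.0 + a.0) | b.a.0\{b} ⊢ ··a··> q3, ··b··> q3, ··b··> q4
  q2 = (a.(b.0 + a.0) + c.0) | a.0\{b} ⊢ ··a··> q4, ··a··> q5, ··c··> q6
  q3 = 0 | b.a.0\{b} ⊢ ··b··> q6
  q4 = (b.0 + a.0) | a.0\{b} ⊢ ··a··> q6, ··a··> q7, ··b··> q6
  q5 = (a.(b.0 + a.0) + c.0) | 0\{b} ⊢ ··a··> q7, ··c··> q8
  q6 = 0 | a.0\{b} ⊢ ··a··> q8
  q7 = (b.0 + a.0) | 0\{b} ⊢ ··a··> q8, ··b··> q8
  q8 = 0 | 0\{b} ⊢ deadlocked
Coarsest stable partition (strong bisimilarity classes):
  B0 = {p0}
  B1 = {p1, q1}
  B2 = {p3, q3}
  B3 = {p6, q6}
  B4 = {p8, q8}
  B5 = {p4, q4}
  B6 = {p7, q7}
  B7 = {p2}
  B8 = {p5}
  B9 = {q0}
  B10 = {q2}
  B11 = {q5}
p0 ∈ B0, q0 ∈ B9 → different blocks

not bisimilar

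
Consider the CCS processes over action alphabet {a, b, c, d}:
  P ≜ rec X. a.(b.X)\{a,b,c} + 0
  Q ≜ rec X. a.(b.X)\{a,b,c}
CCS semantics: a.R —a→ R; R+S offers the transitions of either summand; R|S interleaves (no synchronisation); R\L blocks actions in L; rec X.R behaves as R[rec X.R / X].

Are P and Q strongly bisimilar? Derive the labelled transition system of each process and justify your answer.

YES

LTS(P): 2 reachable states
  s0 = rec X. a.(b.X)\{a,b,c} + 0 ⊢ ··a··> s1
  s1 = (b.(rec X. a.(b.X)\{a,b,c} + 0))\{a,b,c} ⊢ ·
LTS(Q): 2 reachable states
  t0 = rec X. a.(b.X)\{a,b,c} ⊢ ··a··> t1
  t1 = (b.(rec X. a.(b.X)\{a,b,c}))\{a,b,c} ⊢ ·
Coarsest stable partition (strong bisimilarity classes):
  B0 = {s0, t0}
  B1 = {s1, t1}
s0 ∈ B0, t0 ∈ B0 → same block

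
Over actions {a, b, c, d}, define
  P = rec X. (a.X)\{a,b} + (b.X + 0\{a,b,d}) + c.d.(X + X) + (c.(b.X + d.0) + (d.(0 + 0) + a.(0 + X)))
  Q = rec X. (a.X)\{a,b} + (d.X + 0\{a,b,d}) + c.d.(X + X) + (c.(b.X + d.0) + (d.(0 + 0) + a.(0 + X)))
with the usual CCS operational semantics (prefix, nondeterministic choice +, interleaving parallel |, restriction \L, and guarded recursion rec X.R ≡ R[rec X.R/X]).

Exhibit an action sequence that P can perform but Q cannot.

b

P's transition system — 7 states:
  u0 = rec X. (a.X)\{a,b} + (b.X + 0\{a,b,d}) + c.d.(X + X) + (c.(b.X + d.0) + (d.(0 + 0) + a.(0 + X))) has moves —a→ u1, —b→ u0, —c→ u2, —c→ u3, —d→ u4
  u1 = 0 + (rec X. (a.X)\{a,b} + (b.X + 0\{a,b,d}) + c.d.(X + X) + (c.(b.X + d.0) + (d.(0 + 0) + a.(0 + X)))) has moves —a→ u1, —b→ u0, —c→ u2, —c→ u3, —d→ u4
  u2 = b.(rec X. (a.X)\{a,b} + (b.X + 0\{a,b,d}) + c.d.(X + X) + (c.(b.X + d.0) + (d.(0 + 0) + a.(0 + X)))) + d.0 has moves —b→ u0, —d→ u5
  u3 = d.((rec X. (a.X)\{a,b} + (b.X + 0\{a,b,d}) + c.d.(X + X) + (c.(b.X + d.0) + (d.(0 + 0) + a.(0 + X)))) + (rec X. (a.X)\{a,b} + (b.X + 0\{a,b,d}) + c.d.(X + X) + (c.(b.X + d.0) + (d.(0 + 0) + a.(0 + X))))) has moves —d→ u6
  u4 = 0 + 0 has moves deadlocked
  u5 = 0 has moves deadlocked
  u6 = (rec X. (a.X)\{a,b} + (b.X + 0\{a,b,d}) + c.d.(X + X) + (c.(b.X + d.0) + (d.(0 + 0) + a.(0 + X)))) + (rec X. (a.X)\{a,b} + (b.X + 0\{a,b,d}) + c.d.(X + X) + (c.(b.X + d.0) + (d.(0 + 0) + a.(0 + X)))) has moves —a→ u1, —b→ u0, —c→ u2, —c→ u3, —d→ u4
Q's transition system — 7 states:
  v0 = rec X. (a.X)\{a,b} + (d.X + 0\{a,b,d}) + c.d.(X + X) + (c.(b.X + d.0) + (d.(0 + 0) + a.(0 + X))) has moves —a→ v1, —c→ v2, —c→ v3, —d→ v0, —d→ v4
  v1 = 0 + (rec X. (a.X)\{a,b} + (d.X + 0\{a,b,d}) + c.d.(X + X) + (c.(b.X + d.0) + (d.(0 + 0) + a.(0 + X)))) has moves —a→ v1, —c→ v2, —c→ v3, —d→ v0, —d→ v4
  v2 = b.(rec X. (a.X)\{a,b} + (d.X + 0\{a,b,d}) + c.d.(X + X) + (c.(b.X + d.0) + (d.(0 + 0) + a.(0 + X)))) + d.0 has moves —b→ v0, —d→ v5
  v3 = d.((rec X. (a.X)\{a,b} + (d.X + 0\{a,b,d}) + c.d.(X + X) + (c.(b.X + d.0) + (d.(0 + 0) + a.(0 + X)))) + (rec X. (a.X)\{a,b} + (d.X + 0\{a,b,d}) + c.d.(X + X) + (c.(b.X + d.0) + (d.(0 + 0) + a.(0 + X))))) has moves —d→ v6
  v4 = 0 + 0 has moves deadlocked
  v5 = 0 has moves deadlocked
  v6 = (rec X. (a.X)\{a,b} + (d.X + 0\{a,b,d}) + c.d.(X + X) + (c.(b.X + d.0) + (d.(0 + 0) + a.(0 + X)))) + (rec X. (a.X)\{a,b} + (d.X + 0\{a,b,d}) + c.d.(X + X) + (c.(b.X + d.0) + (d.(0 + 0) + a.(0 + X)))) has moves —a→ v1, —c→ v2, —c→ v3, —d→ v0, —d→ v4
Executing b from P (initial set {u0}):
  step 1 (b): {u0}
  — P admits the full trace.
Executing b from Q (initial set {v0}):
  step 1 (b): ∅ (Q stuck)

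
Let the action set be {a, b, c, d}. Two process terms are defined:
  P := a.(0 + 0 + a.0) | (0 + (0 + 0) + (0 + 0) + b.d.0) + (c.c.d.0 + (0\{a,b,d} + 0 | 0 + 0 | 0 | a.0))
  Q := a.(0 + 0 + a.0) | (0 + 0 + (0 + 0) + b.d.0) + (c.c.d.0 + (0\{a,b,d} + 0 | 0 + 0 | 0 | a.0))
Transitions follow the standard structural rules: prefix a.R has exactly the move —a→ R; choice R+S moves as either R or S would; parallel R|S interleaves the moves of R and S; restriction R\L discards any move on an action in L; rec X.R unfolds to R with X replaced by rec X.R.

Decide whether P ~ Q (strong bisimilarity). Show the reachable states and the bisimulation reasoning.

YES

P's transition system — 13 states:
  s0 = a.(0 + 0 + a.0) | (0 + (0 + 0) + (0 + 0) + b.d.0) + (c.c.d.0 + (0\{a,b,d} + 0 | 0 + 0 | 0 | a.0)) has moves —a→ s1, —a→ s2, —b→ s3, —c→ s4
  s1 = (0 + 0 + a.0) | (0 + (0 + 0) + (0 + 0) + b.d.0) has moves —a→ s5, —b→ s6
  s2 = 0 | 0 | 0 has moves (no moves)
  s3 = a.(0 + 0 + a.0) | d.0 has moves —a→ s6, —d→ s7
  s4 = c.d.0 has moves —c→ s8
  s5 = 0 | (0 + (0 + 0) + (0 + 0) + b.d.0) has moves —b→ s9
  s6 = (0 + 0 + a.0) | d.0 has moves —a→ s9, —d→ s10
  s7 = a.(0 + 0 + a.0) | 0 has moves —a→ s10
  s8 = d.0 has moves —d→ s11
  s9 = 0 | d.0 has moves —d→ s12
  s10 = (0 + 0 + a.0) | 0 has moves —a→ s12
  s11 = 0 has moves (no moves)
  s12 = 0 | 0 has moves (no moves)
Q's transition system — 13 states:
  t0 = a.(0 + 0 + a.0) | (0 + 0 + (0 + 0) + b.d.0) + (c.c.d.0 + (0\{a,b,d} + 0 | 0 + 0 | 0 | a.0)) has moves —a→ t1, —a→ t2, —b→ t3, —c→ t4
  t1 = (0 + 0 + a.0) | (0 + 0 + (0 + 0) + b.d.0) has moves —a→ t5, —b→ t6
  t2 = 0 | 0 | 0 has moves (no moves)
  t3 = a.(0 + 0 + a.0) | d.0 has moves —a→ t6, —d→ t7
  t4 = c.d.0 has moves —c→ t8
  t5 = 0 | (0 + 0 + (0 + 0) + b.d.0) has moves —b→ t9
  t6 = (0 + 0 + a.0) | d.0 has moves —a→ t9, —d→ t10
  t7 = a.(0 + 0 + a.0) | 0 has moves —a→ t10
  t8 = d.0 has moves —d→ t11
  t9 = 0 | d.0 has moves —d→ t12
  t10 = (0 + 0 + a.0) | 0 has moves —a→ t12
  t11 = 0 has moves (no moves)
  t12 = 0 | 0 has moves (no moves)
Bisimilarity quotient blocks:
  B0 = {s0, t0}
  B1 = {s11, s12, s2, t11, t12, t2}
  B2 = {s3, t3}
  B3 = {s7, t7}
  B4 = {s10, t10}
  B5 = {s6, t6}
  B6 = {s8, s9, t8, t9}
  B7 = {s1, t1}
  B8 = {s5, t5}
  B9 = {s4, t4}
s0 ∈ B0, t0 ∈ B0 → same block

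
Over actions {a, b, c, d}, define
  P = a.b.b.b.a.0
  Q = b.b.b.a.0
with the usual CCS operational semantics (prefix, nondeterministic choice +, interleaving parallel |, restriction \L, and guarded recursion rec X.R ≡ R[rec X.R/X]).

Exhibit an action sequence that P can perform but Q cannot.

a

P's transition system — 6 states:
  m0 = a.b.b.b.a.0 has moves -a-> m1
  m1 = b.b.b.a.0 has moves -b-> m2
  m2 = b.b.a.0 has moves -b-> m3
  m3 = b.a.0 has moves -b-> m4
  m4 = a.0 has moves -a-> m5
  m5 = 0 has moves (no moves)
Q's transition system — 5 states:
  n0 = b.b.b.a.0 has moves -b-> n1
  n1 = b.b.a.0 has moves -b-> n2
  n2 = b.a.0 has moves -b-> n3
  n3 = a.0 has moves -a-> n4
  n4 = 0 has moves (no moves)
Executing a from P (initial set {m0}):
  step 1 (a): {m1}
  — P admits the full trace.
Executing a from Q (initial set {n0}):
  step 1 (a): no successor for Q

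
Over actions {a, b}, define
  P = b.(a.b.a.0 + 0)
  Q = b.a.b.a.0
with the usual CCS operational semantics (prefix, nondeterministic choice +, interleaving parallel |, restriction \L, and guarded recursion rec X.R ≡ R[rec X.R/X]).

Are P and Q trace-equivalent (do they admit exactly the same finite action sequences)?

trace-equivalent

Reachable graph of P (5 states):
  u0 = b.(a.b.a.0 + 0) ⊢ ··b··> u1
  u1 = a.b.a.0 + 0 ⊢ ··a··> u2
  u2 = b.a.0 ⊢ ··b··> u3
  u3 = a.0 ⊢ ··a··> u4
  u4 = 0 ⊢ (no moves)
Reachable graph of Q (5 states):
  v0 = b.a.b.a.0 ⊢ ··b··> v1
  v1 = a.b.a.0 ⊢ ··a··> v2
  v2 = b.a.0 ⊢ ··b··> v3
  v3 = a.0 ⊢ ··a··> v4
  v4 = 0 ⊢ (no moves)
Partition-refinement fixed point:
  B0 = {u0, v0}
  B1 = {u1, v1}
  B2 = {u2, v2}
  B3 = {u3, v3}
  B4 = {u4, v4}
u0 ∈ B0, v0 ∈ B0 → same block
Bisimilar ⇒ trace-equivalent.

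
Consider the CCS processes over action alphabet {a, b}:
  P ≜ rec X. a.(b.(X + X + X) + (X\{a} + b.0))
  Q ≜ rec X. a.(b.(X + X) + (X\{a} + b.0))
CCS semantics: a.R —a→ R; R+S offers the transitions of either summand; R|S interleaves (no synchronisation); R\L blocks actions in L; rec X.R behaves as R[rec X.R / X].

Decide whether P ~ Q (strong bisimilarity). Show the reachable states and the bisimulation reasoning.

YES

P's transition system — 4 states:
  s0 = rec X. a.(b.(X + X + X) + (X\{a} + b.0)) has moves ··a··> s1
  s1 = b.((rec X. a.(b.(X + X + X) + (X\{a} + b.0))) + (rec X. a.(b.(X + X + X) + (X\{a} + b.0))) + (rec X. a.(b.(X + X + X) + (X\{a} + b.0)))) + ((rec X. a.(b.(X + X + X) + (X\{a} + b.0)))\{a} + b.0) has moves ··b··> s2, ··b··> s3
  s2 = (rec X. a.(b.(X + X + X) + (X\{a} + b.0))) + (rec X. a.(b.(X + X + X) + (X\{a} + b.0))) + (rec X. a.(b.(X + X + X) + (X\{a} + b.0))) has moves ··a··> s1
  s3 = 0 has moves stopped
Q's transition system — 4 states:
  t0 = rec X. a.(b.(X + X) + (X\{a} + b.0)) has moves ··a··> t1
  t1 = b.((rec X. a.(b.(X + X) + (X\{a} + b.0))) + (rec X. a.(b.(X + X) + (X\{a} + b.0)))) + ((rec X. a.(b.(X + X) + (X\{a} + b.0)))\{a} + b.0) has moves ··b··> t2, ··b··> t3
  t2 = (rec X. a.(b.(X + X) + (X\{a} + b.0))) + (rec X. a.(b.(X + X) + (X\{a} + b.0))) has moves ··a··> t1
  t3 = 0 has moves stopped
Partition-refinement fixed point:
  B0 = {s0, s2, t0, t2}
  B1 = {s1, t1}
  B2 = {s3, t3}
s0 ∈ B0, t0 ∈ B0 → same block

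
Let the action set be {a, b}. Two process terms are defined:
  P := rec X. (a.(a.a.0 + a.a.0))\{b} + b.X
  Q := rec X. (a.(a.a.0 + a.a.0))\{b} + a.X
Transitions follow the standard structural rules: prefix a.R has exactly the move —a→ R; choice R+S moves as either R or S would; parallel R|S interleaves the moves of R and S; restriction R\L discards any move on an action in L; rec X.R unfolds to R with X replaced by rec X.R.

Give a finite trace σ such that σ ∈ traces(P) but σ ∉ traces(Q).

Reachable graph of P (4 states):
  u0 = rec X. (a.(a.a.0 + a.a.0))\{b} + b.X | --a--▸ u1, --b--▸ u0
  u1 = (a.a.0 + a.a.0)\{b} | --a--▸ u2
  u2 = (a.0)\{b} | --a--▸ u3
  u3 = 0\{b} | ∅
Reachable graph of Q (4 states):
  v0 = rec X. (a.(a.a.0 + a.a.0))\{b} + a.X | --a--▸ v0, --a--▸ v1
  v1 = (a.a.0 + a.a.0)\{b} | --a--▸ v2
  v2 = (a.0)\{b} | --a--▸ v3
  v3 = 0\{b} | ∅
Run σ = ⟨b⟩ on P: start {u0}
  [1] b ⇒ {u0}
  — P admits the full trace.
Run σ = ⟨b⟩ on Q: start {v0}
  [1] b ⇒ ∅ (Q stuck)

b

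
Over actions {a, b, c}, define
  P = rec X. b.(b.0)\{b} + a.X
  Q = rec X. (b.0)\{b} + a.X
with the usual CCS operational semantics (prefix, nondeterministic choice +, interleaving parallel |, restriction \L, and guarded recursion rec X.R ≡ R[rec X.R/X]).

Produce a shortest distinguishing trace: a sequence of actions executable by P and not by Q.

b

Reachable graph of P (2 states):
  p0 = rec X. b.(b.0)\{b} + a.X ⊢ -a-> p0, -b-> p1
  p1 = (b.0)\{b} ⊢ ·
Reachable graph of Q (1 states):
  q0 = rec X. (b.0)\{b} + a.X ⊢ -a-> q0
Executing b from P (initial set {p0}):
  step 1 (b): {p1}
  P completes σ.
Executing b from Q (initial set {q0}):
  step 1 (b): ∅ (Q stuck)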